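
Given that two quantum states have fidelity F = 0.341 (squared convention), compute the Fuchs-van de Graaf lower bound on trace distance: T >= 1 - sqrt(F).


Fuchs-van de Graaf (squared-fidelity convention): 1 - sqrt(F) <= T <= sqrt(1 - F).
Lower bound: T >= 1 - sqrt(F)
sqrt(F) = sqrt(0.341) = 0.5840
T >= 1 - 0.5840
T >= 0.4160

0.4160


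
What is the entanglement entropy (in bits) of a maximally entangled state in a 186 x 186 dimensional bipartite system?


For a maximally entangled state in d x d:
S = log2(d) = log2(186)
= 7.5392

7.5392


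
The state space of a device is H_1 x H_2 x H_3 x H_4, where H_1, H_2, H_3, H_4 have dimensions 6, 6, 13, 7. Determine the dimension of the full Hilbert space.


dim(H_1 x H_2 x H_3 x H_4) = 6 * 6 * 13 * 7
= 36 * 13 * 7
= 468 * 7
= 3276

3276


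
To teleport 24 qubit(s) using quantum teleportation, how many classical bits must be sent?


Quantum teleportation requires 2 classical bits per qubit teleported.
24 qubit(s) -> 2 * 24 = 48 classical bits

48


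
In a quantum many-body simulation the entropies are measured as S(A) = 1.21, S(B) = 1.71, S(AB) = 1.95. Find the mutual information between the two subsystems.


I(A:B) = S(A) + S(B) - S(AB)
= 1.21 + 1.71 - 1.95
= 0.9700

0.9700


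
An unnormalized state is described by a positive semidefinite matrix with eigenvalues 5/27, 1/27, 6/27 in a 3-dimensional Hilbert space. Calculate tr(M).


tr(M) = sum of eigenvalues
= 5/27 + 1/27 + 6/27
= 12/27
= 0.4444

0.4444


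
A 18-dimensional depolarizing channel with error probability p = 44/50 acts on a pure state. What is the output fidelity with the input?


F = (1-p) + p/d
= (1 - 0.8800) + 0.8800/18
= 0.1200 + 0.0489
= 0.1689

0.1689


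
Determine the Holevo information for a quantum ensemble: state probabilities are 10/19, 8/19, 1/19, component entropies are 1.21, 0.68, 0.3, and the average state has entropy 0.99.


chi = S(rho) - sum_i p_i * S(rho_i)
Weighted entropy = 10/19 * 1.21 + 8/19 * 0.68 + 1/19 * 0.3
= 0.9389
chi = 0.99 - 0.9389
= 0.0511

0.0511


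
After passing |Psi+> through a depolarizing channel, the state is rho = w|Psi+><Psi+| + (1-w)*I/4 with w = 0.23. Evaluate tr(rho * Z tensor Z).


|Psi+> = (|01> + |10>)/sqrt(2)
For the pure Bell state, <Z_A Z_B> = -1 (Bell-state Pauli correlator).
The maximally-mixed part I/4 has tr(I/4 * P tensor P) = 0 for any traceless Pauli P.
So <Z_A Z_B>_rho = w * (-1) + (1 - w) * 0
= 0.23 * (-1)
= -0.2300

-0.2300


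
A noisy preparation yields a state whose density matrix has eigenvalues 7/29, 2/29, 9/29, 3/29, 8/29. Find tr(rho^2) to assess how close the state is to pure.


tr(rho^2) = sum of eigenvalues squared
= (7/29)^2 + (2/29)^2 + (9/29)^2 + (3/29)^2 + (8/29)^2
= (49 + 4 + 81 + 9 + 64) / 841
= 207/841
= 0.2461

0.2461


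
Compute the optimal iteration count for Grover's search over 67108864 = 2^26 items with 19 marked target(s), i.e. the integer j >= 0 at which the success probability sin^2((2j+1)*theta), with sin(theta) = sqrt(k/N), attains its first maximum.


After j Grover iterations the success probability is P(j) = sin^2((2j+1)*theta), where sin(theta) = sqrt(k/N).
N = 2^26 = 67108864, k = 19
sin(theta) = sqrt(k/N) = 0.0005320921562
theta = arcsin(sqrt(k/N)) = 0.0005320921813 rad
P(j) reaches its first maximum when (2j+1)*theta is as close as possible to pi/2, i.e. j = round(pi/(4*theta) - 1/2).
pi/(4*theta) - 1/2 = 1475.5566
(For comparison, the common estimate pi/4 * sqrt(N/k) = 1476.0566; the exact maximiser is used here.)
Optimal iterations = 1476

1476


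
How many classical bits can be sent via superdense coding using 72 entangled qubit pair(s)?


Superdense coding allows 2 classical bits per shared entangled pair.
72 pair(s) -> 2 * 72 = 144 classical bits

144


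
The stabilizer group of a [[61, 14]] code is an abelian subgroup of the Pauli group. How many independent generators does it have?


For an [[n,k]] stabilizer code:
Number of stabilizer generators = n - k
= 61 - 14
= 47

47


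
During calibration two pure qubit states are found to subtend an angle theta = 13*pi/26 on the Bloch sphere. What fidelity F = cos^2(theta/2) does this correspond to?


For states separated by angle theta on Bloch sphere:
F = cos^2(theta/2)
theta = 13*pi/26 = 1.5708
theta/2 = 0.7854
cos(theta/2) = 0.7071
F = 0.5000

0.5000


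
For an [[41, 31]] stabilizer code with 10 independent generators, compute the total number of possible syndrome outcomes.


Each stabilizer generator gives a binary (+1 or -1) measurement outcome.
With 10 independent generators:
Total syndromes = 2^10
= 1024

1024


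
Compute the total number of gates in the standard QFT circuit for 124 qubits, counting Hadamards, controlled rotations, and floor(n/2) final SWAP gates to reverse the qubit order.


Hadamard gates: 124
Controlled rotations: n*(n-1)/2 = 124*123/2 = 7626
SWAP gates: floor(n/2) = floor(124/2) = 62
Total = 124 + 7626 + 62
= 7812

7812


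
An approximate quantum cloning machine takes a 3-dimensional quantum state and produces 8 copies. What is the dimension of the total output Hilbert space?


Output space = H^(tensor 8) where dim(H) = 3
dim = 3^8
= 9 (after 2 factors)
= 27 (after 3 factors)
= 81 (after 4 factors)
= 243 (after 5 factors)
= 729 (after 6 factors)
= 2187 (after 7 factors)
= 6561 (after 8 factors)
= 6561

6561


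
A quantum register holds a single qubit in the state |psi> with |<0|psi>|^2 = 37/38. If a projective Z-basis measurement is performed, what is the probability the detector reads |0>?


|alpha|^2 = 37/38 = 0.9737
|beta|^2 = 1 - 37/38 = 1/38 = 0.0263
P(|0>) = |alpha|^2 = 0.9737

0.9737


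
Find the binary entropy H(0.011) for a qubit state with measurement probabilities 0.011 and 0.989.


S = -p*log2(p) - (1-p)*log2(1-p)
p = 0.0110, 1-p = 0.9890
= -0.0110 * log2(0.0110) - 0.9890 * log2(0.9890)
= -(-0.0716) - (-0.0158)
= 0.0874

0.0874


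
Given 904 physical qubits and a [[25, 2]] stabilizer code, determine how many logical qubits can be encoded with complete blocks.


Each code block uses 25 physical qubits for 2 logical qubit(s).
Number of complete blocks = floor(904 / 25) = 36
Logical qubits = 36 * 2
= 72

72


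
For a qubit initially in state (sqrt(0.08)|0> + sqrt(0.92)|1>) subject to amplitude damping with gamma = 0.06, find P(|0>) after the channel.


For amplitude damping with parameter gamma on state sqrt(a)|0> + sqrt(b)|1>:
alpha^2 = 0.08, beta^2 = 0.92
P(|0>) = alpha^2 + gamma * beta^2
= 0.08 + 0.06 * 0.92
= 0.08 + 0.0552
= 0.1352

0.1352


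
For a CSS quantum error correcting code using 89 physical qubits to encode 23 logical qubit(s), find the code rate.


Code rate R = k/n
= 23/89
= 0.2584

0.2584


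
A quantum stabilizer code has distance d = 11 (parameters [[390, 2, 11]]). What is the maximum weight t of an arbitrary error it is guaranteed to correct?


Code parameters: [[390, 2, 11]], distance d = 11.
Number of correctable errors = floor((d-1)/2)
= floor((11 - 1)/2)
= floor(10/2)
= 5

5


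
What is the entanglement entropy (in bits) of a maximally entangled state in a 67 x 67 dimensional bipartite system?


For a maximally entangled state in d x d:
S = log2(d) = log2(67)
= 6.0661

6.0661


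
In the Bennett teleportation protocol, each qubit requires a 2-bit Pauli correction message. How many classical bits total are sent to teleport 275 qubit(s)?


Quantum teleportation requires 2 classical bits per qubit teleported.
275 qubit(s) -> 2 * 275 = 550 classical bits

550


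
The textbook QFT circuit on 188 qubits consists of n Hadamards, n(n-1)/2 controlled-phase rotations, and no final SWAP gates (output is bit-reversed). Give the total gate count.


Hadamard gates: 188
Controlled rotations: n*(n-1)/2 = 188*187/2 = 17578
SWAP gates: 0 (omitted)
Total = 188 + 17578
= 17766

17766


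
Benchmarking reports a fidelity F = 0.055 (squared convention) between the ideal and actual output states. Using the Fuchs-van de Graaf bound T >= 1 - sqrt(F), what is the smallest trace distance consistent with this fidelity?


Fuchs-van de Graaf (squared-fidelity convention): 1 - sqrt(F) <= T <= sqrt(1 - F).
Lower bound: T >= 1 - sqrt(F)
sqrt(F) = sqrt(0.055) = 0.2345
T >= 1 - 0.2345
T >= 0.7655

0.7655


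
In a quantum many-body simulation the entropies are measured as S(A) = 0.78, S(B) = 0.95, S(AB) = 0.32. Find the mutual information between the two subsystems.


I(A:B) = S(A) + S(B) - S(AB)
= 0.78 + 0.95 - 0.32
= 1.4100

1.4100


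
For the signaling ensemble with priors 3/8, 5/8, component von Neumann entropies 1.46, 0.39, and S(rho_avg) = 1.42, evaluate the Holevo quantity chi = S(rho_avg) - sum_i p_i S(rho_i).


chi = S(rho) - sum_i p_i * S(rho_i)
Weighted entropy = 3/8 * 1.46 + 5/8 * 0.39
= 0.7913
chi = 1.42 - 0.7913
= 0.6287

0.6287


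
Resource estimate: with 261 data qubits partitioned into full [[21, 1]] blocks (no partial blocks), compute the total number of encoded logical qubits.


Each code block uses 21 physical qubits for 1 logical qubit(s).
Number of complete blocks = floor(261 / 21) = 12
Logical qubits = 12 * 1
= 12

12


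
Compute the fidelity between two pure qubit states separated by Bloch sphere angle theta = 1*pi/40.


For states separated by angle theta on Bloch sphere:
F = cos^2(theta/2)
theta = 1*pi/40 = 0.0785
theta/2 = 0.0393
cos(theta/2) = 0.9992
F = 0.9985

0.9985


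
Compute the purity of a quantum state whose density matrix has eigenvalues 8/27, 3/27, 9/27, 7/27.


tr(rho^2) = sum of eigenvalues squared
= (8/27)^2 + (3/27)^2 + (9/27)^2 + (7/27)^2
= (64 + 9 + 81 + 49) / 729
= 203/729
= 0.2785

0.2785


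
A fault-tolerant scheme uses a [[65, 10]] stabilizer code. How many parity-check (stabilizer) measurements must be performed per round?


For an [[n,k]] stabilizer code:
Number of stabilizer generators = n - k
= 65 - 10
= 55

55


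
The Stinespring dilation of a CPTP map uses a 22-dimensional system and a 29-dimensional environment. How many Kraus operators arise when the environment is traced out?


Tracing out the environment in an orthonormal basis {|i>_E} gives Kraus operators K_i = <i|_E U |0>_E.
Number of Kraus operators = dim(H_env) = d_env
= 29

29


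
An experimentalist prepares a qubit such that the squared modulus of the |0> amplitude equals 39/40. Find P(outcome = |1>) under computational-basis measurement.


|alpha|^2 = 39/40 = 0.9750
|beta|^2 = 1 - 39/40 = 1/40 = 0.0250
P(|1>) = |beta|^2 = 0.0250

0.0250


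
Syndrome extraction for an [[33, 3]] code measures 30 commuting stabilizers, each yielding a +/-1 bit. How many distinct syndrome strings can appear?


Each stabilizer generator gives a binary (+1 or -1) measurement outcome.
With 30 independent generators:
Total syndromes = 2^30
= 1073741824

1073741824


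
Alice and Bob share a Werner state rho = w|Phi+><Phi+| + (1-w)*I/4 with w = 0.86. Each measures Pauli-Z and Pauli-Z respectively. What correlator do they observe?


|Phi+> = (|00> + |11>)/sqrt(2)
For the pure Bell state, <Z_A Z_B> = +1 (Bell-state Pauli correlator).
The maximally-mixed part I/4 has tr(I/4 * P tensor P) = 0 for any traceless Pauli P.
So <Z_A Z_B>_rho = w * (+1) + (1 - w) * 0
= 0.86 * (+1)
= 0.8600

0.8600


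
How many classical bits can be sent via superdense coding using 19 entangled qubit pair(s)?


Superdense coding allows 2 classical bits per shared entangled pair.
19 pair(s) -> 2 * 19 = 38 classical bits

38


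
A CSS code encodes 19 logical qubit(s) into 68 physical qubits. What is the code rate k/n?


Code rate R = k/n
= 19/68
= 0.2794

0.2794


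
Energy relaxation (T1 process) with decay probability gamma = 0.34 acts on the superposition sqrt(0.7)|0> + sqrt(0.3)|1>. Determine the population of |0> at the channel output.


For amplitude damping with parameter gamma on state sqrt(a)|0> + sqrt(b)|1>:
alpha^2 = 0.7, beta^2 = 0.3
P(|0>) = alpha^2 + gamma * beta^2
= 0.7 + 0.34 * 0.3
= 0.7 + 0.1020
= 0.8020

0.8020


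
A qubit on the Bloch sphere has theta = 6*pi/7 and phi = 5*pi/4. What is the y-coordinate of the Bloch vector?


theta = 2.6928, phi = 3.9270
r_y = sin(theta)*sin(phi) = 0.4339 * -0.7071
r_y = -0.3068

-0.3068


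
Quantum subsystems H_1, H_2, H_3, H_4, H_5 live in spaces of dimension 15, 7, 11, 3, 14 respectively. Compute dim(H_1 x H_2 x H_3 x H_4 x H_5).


dim(H_1 x H_2 x H_3 x H_4 x H_5) = 15 * 7 * 11 * 3 * 14
= 105 * 11 * 3 * 14
= 1155 * 3 * 14
= 3465 * 14
= 48510

48510


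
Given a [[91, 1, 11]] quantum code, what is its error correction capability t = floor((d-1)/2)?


Code parameters: [[91, 1, 11]], distance d = 11.
Number of correctable errors = floor((d-1)/2)
= floor((11 - 1)/2)
= floor(10/2)
= 5

5


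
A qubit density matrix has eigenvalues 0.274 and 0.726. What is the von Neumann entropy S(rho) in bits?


S = -p*log2(p) - (1-p)*log2(1-p)
p = 0.2740, 1-p = 0.7260
= -0.2740 * log2(0.2740) - 0.7260 * log2(0.7260)
= -(-0.5118) - (-0.3354)
= 0.8471

0.8471


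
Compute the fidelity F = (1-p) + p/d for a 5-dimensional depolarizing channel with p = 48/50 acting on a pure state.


F = (1-p) + p/d
= (1 - 0.9600) + 0.9600/5
= 0.0400 + 0.1920
= 0.2320

0.2320


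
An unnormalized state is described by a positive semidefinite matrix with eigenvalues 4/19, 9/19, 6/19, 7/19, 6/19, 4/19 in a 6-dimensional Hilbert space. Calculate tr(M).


tr(M) = sum of eigenvalues
= 4/19 + 9/19 + 6/19 + 7/19 + 6/19 + 4/19
= 36/19
= 1.8947

1.8947


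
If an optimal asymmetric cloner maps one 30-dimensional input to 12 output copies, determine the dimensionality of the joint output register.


Output space = H^(tensor 12) where dim(H) = 30
dim = 30^12
= 900 (after 2 factors)
= 27000 (after 3 factors)
= 810000 (after 4 factors)
= 24300000 (after 5 factors)
= 729000000 (after 6 factors)
= 21870000000 (after 7 factors)
= 656100000000 (after 8 factors)
= 19683000000000 (after 9 factors)
= 590490000000000 (after 10 factors)
= 17714700000000000 (after 11 factors)
= 531441000000000000 (after 12 factors)
= 531441000000000000

531441000000000000


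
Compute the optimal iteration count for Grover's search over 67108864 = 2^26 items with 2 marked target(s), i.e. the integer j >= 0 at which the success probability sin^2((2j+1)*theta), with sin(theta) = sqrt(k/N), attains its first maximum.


After j Grover iterations the success probability is P(j) = sin^2((2j+1)*theta), where sin(theta) = sqrt(k/N).
N = 2^26 = 67108864, k = 2
sin(theta) = sqrt(k/N) = 0.0001726334915
theta = arcsin(sqrt(k/N)) = 0.0001726334924 rad
P(j) reaches its first maximum when (2j+1)*theta is as close as possible to pi/2, i.e. j = round(pi/(4*theta) - 1/2).
pi/(4*theta) - 1/2 = 4549.0121
(For comparison, the common estimate pi/4 * sqrt(N/k) = 4549.5121; the exact maximiser is used here.)
Optimal iterations = 4549

4549


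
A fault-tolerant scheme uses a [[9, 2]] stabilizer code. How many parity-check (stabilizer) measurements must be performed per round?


For an [[n,k]] stabilizer code:
Number of stabilizer generators = n - k
= 9 - 2
= 7

7


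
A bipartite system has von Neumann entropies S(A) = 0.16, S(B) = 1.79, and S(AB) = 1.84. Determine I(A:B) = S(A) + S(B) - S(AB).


I(A:B) = S(A) + S(B) - S(AB)
= 0.16 + 1.79 - 1.84
= 0.1100

0.1100


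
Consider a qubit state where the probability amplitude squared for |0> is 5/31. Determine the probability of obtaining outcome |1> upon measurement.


|alpha|^2 = 5/31 = 0.1613
|beta|^2 = 1 - 5/31 = 26/31 = 0.8387
P(|1>) = |beta|^2 = 0.8387

0.8387


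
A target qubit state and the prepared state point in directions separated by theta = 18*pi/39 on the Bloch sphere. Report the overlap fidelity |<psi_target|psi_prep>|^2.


For states separated by angle theta on Bloch sphere:
F = cos^2(theta/2)
theta = 18*pi/39 = 1.4500
theta/2 = 0.7250
cos(theta/2) = 0.7485
F = 0.5603

0.5603


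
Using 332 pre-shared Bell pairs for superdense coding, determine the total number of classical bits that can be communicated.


Superdense coding allows 2 classical bits per shared entangled pair.
332 pair(s) -> 2 * 332 = 664 classical bits

664


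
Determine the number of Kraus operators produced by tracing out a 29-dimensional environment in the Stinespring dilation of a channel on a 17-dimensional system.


Tracing out the environment in an orthonormal basis {|i>_E} gives Kraus operators K_i = <i|_E U |0>_E.
Number of Kraus operators = dim(H_env) = d_env
= 29

29


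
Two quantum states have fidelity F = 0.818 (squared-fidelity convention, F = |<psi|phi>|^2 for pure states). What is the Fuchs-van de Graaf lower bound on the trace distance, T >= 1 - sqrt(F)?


Fuchs-van de Graaf (squared-fidelity convention): 1 - sqrt(F) <= T <= sqrt(1 - F).
Lower bound: T >= 1 - sqrt(F)
sqrt(F) = sqrt(0.818) = 0.9044
T >= 1 - 0.9044
T >= 0.0956

0.0956


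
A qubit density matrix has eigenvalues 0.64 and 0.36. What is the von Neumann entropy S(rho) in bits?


S = -p*log2(p) - (1-p)*log2(1-p)
p = 0.6400, 1-p = 0.3600
= -0.6400 * log2(0.6400) - 0.3600 * log2(0.3600)
= -(-0.4121) - (-0.5306)
= 0.9427

0.9427


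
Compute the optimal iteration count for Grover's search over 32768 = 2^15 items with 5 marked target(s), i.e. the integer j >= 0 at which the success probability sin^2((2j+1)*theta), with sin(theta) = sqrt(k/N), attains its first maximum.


After j Grover iterations the success probability is P(j) = sin^2((2j+1)*theta), where sin(theta) = sqrt(k/N).
N = 2^15 = 32768, k = 5
sin(theta) = sqrt(k/N) = 0.01235264711
theta = arcsin(sqrt(k/N)) = 0.01235296128 rad
P(j) reaches its first maximum when (2j+1)*theta is as close as possible to pi/2, i.e. j = round(pi/(4*theta) - 1/2).
pi/(4*theta) - 1/2 = 63.0797
(For comparison, the common estimate pi/4 * sqrt(N/k) = 63.5814; the exact maximiser is used here.)
Optimal iterations = 63

63


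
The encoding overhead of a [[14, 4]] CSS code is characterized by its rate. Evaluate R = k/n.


Code rate R = k/n
= 4/14
= 0.2857

0.2857


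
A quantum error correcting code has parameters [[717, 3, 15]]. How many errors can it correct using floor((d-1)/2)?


Code parameters: [[717, 3, 15]], distance d = 15.
Number of correctable errors = floor((d-1)/2)
= floor((15 - 1)/2)
= floor(14/2)
= 7

7


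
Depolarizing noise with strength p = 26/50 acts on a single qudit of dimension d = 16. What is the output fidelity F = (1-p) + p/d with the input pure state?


F = (1-p) + p/d
= (1 - 0.5200) + 0.5200/16
= 0.4800 + 0.0325
= 0.5125

0.5125


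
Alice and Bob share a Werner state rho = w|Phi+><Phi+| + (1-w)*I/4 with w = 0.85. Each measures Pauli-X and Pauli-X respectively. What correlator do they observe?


|Phi+> = (|00> + |11>)/sqrt(2)
For the pure Bell state, <X_A X_B> = +1 (Bell-state Pauli correlator).
The maximally-mixed part I/4 has tr(I/4 * P tensor P) = 0 for any traceless Pauli P.
So <X_A X_B>_rho = w * (+1) + (1 - w) * 0
= 0.85 * (+1)
= 0.8500

0.8500


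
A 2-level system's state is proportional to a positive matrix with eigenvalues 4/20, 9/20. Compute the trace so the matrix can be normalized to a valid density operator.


tr(M) = sum of eigenvalues
= 4/20 + 9/20
= 13/20
= 0.6500

0.6500


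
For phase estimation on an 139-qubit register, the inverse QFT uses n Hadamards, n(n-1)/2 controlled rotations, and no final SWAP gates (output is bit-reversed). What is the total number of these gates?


Hadamard gates: 139
Controlled rotations: n*(n-1)/2 = 139*138/2 = 9591
SWAP gates: 0 (omitted)
Total = 139 + 9591
= 9730

9730


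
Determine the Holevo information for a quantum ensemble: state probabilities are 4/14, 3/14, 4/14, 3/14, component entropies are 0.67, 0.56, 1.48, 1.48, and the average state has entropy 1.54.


chi = S(rho) - sum_i p_i * S(rho_i)
Weighted entropy = 4/14 * 0.67 + 3/14 * 0.56 + 4/14 * 1.48 + 3/14 * 1.48
= 1.0514
chi = 1.54 - 1.0514
= 0.4886

0.4886


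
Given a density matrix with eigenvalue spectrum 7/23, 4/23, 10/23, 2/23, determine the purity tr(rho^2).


tr(rho^2) = sum of eigenvalues squared
= (7/23)^2 + (4/23)^2 + (10/23)^2 + (2/23)^2
= (49 + 16 + 100 + 4) / 529
= 169/529
= 0.3195

0.3195


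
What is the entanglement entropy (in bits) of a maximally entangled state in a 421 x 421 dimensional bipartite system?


For a maximally entangled state in d x d:
S = log2(d) = log2(421)
= 8.7177

8.7177


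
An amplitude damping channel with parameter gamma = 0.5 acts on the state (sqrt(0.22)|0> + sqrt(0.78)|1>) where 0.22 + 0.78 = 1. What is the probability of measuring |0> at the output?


For amplitude damping with parameter gamma on state sqrt(a)|0> + sqrt(b)|1>:
alpha^2 = 0.22, beta^2 = 0.78
P(|0>) = alpha^2 + gamma * beta^2
= 0.22 + 0.5 * 0.78
= 0.22 + 0.3900
= 0.6100

0.6100


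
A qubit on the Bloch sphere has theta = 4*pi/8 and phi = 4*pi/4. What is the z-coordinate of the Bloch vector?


theta = 1.5708, phi = 3.1416
r_z = cos(theta) = 0.0000

0.0000


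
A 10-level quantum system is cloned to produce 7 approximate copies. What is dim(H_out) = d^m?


Output space = H^(tensor 7) where dim(H) = 10
dim = 10^7
= 100 (after 2 factors)
= 1000 (after 3 factors)
= 10000 (after 4 factors)
= 100000 (after 5 factors)
= 1000000 (after 6 factors)
= 10000000 (after 7 factors)
= 10000000

10000000


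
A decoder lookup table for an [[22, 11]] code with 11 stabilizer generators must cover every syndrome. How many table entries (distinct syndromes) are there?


Each stabilizer generator gives a binary (+1 or -1) measurement outcome.
With 11 independent generators:
Total syndromes = 2^11
= 2048

2048


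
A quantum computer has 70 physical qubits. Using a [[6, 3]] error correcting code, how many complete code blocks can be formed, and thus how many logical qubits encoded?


Each code block uses 6 physical qubits for 3 logical qubit(s).
Number of complete blocks = floor(70 / 6) = 11
Logical qubits = 11 * 3
= 33

33


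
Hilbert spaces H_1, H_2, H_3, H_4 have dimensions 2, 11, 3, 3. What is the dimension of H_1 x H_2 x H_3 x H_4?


dim(H_1 x H_2 x H_3 x H_4) = 2 * 11 * 3 * 3
= 22 * 3 * 3
= 66 * 3
= 198

198


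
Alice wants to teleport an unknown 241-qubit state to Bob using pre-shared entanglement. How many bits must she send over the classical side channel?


Quantum teleportation requires 2 classical bits per qubit teleported.
241 qubit(s) -> 2 * 241 = 482 classical bits

482


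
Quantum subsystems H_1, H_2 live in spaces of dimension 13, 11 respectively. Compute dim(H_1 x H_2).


dim(H_1 x H_2) = 13 * 11
= 143

143


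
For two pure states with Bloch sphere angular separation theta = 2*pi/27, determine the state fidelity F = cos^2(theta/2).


For states separated by angle theta on Bloch sphere:
F = cos^2(theta/2)
theta = 2*pi/27 = 0.2327
theta/2 = 0.1164
cos(theta/2) = 0.9932
F = 0.9865

0.9865


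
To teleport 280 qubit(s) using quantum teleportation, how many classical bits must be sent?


Quantum teleportation requires 2 classical bits per qubit teleported.
280 qubit(s) -> 2 * 280 = 560 classical bits

560


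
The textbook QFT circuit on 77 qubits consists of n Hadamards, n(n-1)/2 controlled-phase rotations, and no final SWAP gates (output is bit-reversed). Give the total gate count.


Hadamard gates: 77
Controlled rotations: n*(n-1)/2 = 77*76/2 = 2926
SWAP gates: 0 (omitted)
Total = 77 + 2926
= 3003

3003


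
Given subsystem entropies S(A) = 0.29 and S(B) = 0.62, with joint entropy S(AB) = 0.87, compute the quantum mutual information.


I(A:B) = S(A) + S(B) - S(AB)
= 0.29 + 0.62 - 0.87
= 0.0400

0.0400


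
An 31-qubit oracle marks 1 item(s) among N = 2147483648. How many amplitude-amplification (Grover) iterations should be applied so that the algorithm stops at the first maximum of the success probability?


After j Grover iterations the success probability is P(j) = sin^2((2j+1)*theta), where sin(theta) = sqrt(k/N).
N = 2^31 = 2147483648, k = 1
sin(theta) = sqrt(k/N) = 2.157918644e-05
theta = arcsin(sqrt(k/N)) = 2.157918644e-05 rad
P(j) reaches its first maximum when (2j+1)*theta is as close as possible to pi/2, i.e. j = round(pi/(4*theta) - 1/2).
pi/(4*theta) - 1/2 = 36395.5970
(For comparison, the common estimate pi/4 * sqrt(N/k) = 36396.0970; the exact maximiser is used here.)
Optimal iterations = 36396

36396


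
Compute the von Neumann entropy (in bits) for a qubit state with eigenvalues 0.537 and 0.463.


S = -p*log2(p) - (1-p)*log2(1-p)
p = 0.5370, 1-p = 0.4630
= -0.5370 * log2(0.5370) - 0.4630 * log2(0.4630)
= -(-0.4817) - (-0.5144)
= 0.9960

0.9960


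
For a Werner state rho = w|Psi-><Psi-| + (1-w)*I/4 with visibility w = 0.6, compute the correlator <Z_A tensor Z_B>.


|Psi-> = (|01> - |10>)/sqrt(2)
For the pure Bell state, <Z_A Z_B> = -1 (Bell-state Pauli correlator).
The maximally-mixed part I/4 has tr(I/4 * P tensor P) = 0 for any traceless Pauli P.
So <Z_A Z_B>_rho = w * (-1) + (1 - w) * 0
= 0.6 * (-1)
= -0.6000

-0.6000


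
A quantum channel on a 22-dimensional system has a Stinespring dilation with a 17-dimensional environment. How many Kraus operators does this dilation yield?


Tracing out the environment in an orthonormal basis {|i>_E} gives Kraus operators K_i = <i|_E U |0>_E.
Number of Kraus operators = dim(H_env) = d_env
= 17

17


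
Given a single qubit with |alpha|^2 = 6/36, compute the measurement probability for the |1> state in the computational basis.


|alpha|^2 = 6/36 = 0.1667
|beta|^2 = 1 - 6/36 = 30/36 = 0.8333
P(|1>) = |beta|^2 = 0.8333

0.8333


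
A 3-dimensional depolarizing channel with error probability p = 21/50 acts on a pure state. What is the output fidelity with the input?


F = (1-p) + p/d
= (1 - 0.4200) + 0.4200/3
= 0.5800 + 0.1400
= 0.7200

0.7200


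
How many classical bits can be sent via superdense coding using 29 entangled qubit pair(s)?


Superdense coding allows 2 classical bits per shared entangled pair.
29 pair(s) -> 2 * 29 = 58 classical bits

58


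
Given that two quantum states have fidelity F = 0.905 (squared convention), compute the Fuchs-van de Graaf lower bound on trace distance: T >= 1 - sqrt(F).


Fuchs-van de Graaf (squared-fidelity convention): 1 - sqrt(F) <= T <= sqrt(1 - F).
Lower bound: T >= 1 - sqrt(F)
sqrt(F) = sqrt(0.905) = 0.9513
T >= 1 - 0.9513
T >= 0.0487

0.0487


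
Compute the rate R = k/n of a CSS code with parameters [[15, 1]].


Code rate R = k/n
= 1/15
= 0.0667

0.0667


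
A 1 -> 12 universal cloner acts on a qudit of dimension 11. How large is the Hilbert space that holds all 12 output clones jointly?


Output space = H^(tensor 12) where dim(H) = 11
dim = 11^12
= 121 (after 2 factors)
= 1331 (after 3 factors)
= 14641 (after 4 factors)
= 161051 (after 5 factors)
= 1771561 (after 6 factors)
= 19487171 (after 7 factors)
= 214358881 (after 8 factors)
= 2357947691 (after 9 factors)
= 25937424601 (after 10 factors)
= 285311670611 (after 11 factors)
= 3138428376721 (after 12 factors)
= 3138428376721

3138428376721


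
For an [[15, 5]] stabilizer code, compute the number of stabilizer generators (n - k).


For an [[n,k]] stabilizer code:
Number of stabilizer generators = n - k
= 15 - 5
= 10

10


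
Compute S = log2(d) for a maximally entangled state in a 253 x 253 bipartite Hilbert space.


For a maximally entangled state in d x d:
S = log2(d) = log2(253)
= 7.9830

7.9830


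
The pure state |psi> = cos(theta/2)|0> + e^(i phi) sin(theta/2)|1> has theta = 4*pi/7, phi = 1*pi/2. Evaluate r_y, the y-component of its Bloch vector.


theta = 1.7952, phi = 1.5708
r_y = sin(theta)*sin(phi) = 0.9749 * 1.0000
r_y = 0.9749

0.9749


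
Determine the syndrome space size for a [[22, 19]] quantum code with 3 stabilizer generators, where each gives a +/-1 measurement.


Each stabilizer generator gives a binary (+1 or -1) measurement outcome.
With 3 independent generators:
Total syndromes = 2^3
= 8

8


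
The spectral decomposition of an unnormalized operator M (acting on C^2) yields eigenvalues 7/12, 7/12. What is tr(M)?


tr(M) = sum of eigenvalues
= 7/12 + 7/12
= 14/12
= 1.1667

1.1667


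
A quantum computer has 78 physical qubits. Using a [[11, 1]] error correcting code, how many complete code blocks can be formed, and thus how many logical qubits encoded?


Each code block uses 11 physical qubits for 1 logical qubit(s).
Number of complete blocks = floor(78 / 11) = 7
Logical qubits = 7 * 1
= 7

7


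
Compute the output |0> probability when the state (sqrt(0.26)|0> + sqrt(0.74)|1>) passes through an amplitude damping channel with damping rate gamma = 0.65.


For amplitude damping with parameter gamma on state sqrt(a)|0> + sqrt(b)|1>:
alpha^2 = 0.26, beta^2 = 0.74
P(|0>) = alpha^2 + gamma * beta^2
= 0.26 + 0.65 * 0.74
= 0.26 + 0.4810
= 0.7410

0.7410


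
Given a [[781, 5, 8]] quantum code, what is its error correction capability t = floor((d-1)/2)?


Code parameters: [[781, 5, 8]], distance d = 8.
Number of correctable errors = floor((d-1)/2)
= floor((8 - 1)/2)
= floor(7/2)
= 3

3


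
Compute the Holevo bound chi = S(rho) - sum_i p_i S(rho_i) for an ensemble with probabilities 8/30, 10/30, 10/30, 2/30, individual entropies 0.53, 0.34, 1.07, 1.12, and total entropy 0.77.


chi = S(rho) - sum_i p_i * S(rho_i)
Weighted entropy = 8/30 * 0.53 + 10/30 * 0.34 + 10/30 * 1.07 + 2/30 * 1.12
= 0.6860
chi = 0.77 - 0.6860
= 0.0840

0.0840


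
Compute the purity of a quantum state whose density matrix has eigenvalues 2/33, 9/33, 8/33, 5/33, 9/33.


tr(rho^2) = sum of eigenvalues squared
= (2/33)^2 + (9/33)^2 + (8/33)^2 + (5/33)^2 + (9/33)^2
= (4 + 81 + 64 + 25 + 81) / 1089
= 255/1089
= 0.2342

0.2342


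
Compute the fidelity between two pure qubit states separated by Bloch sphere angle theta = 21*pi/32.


For states separated by angle theta on Bloch sphere:
F = cos^2(theta/2)
theta = 21*pi/32 = 2.0617
theta/2 = 1.0308
cos(theta/2) = 0.5141
F = 0.2643

0.2643


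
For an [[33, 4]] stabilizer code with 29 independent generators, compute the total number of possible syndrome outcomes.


Each stabilizer generator gives a binary (+1 or -1) measurement outcome.
With 29 independent generators:
Total syndromes = 2^29
= 536870912

536870912


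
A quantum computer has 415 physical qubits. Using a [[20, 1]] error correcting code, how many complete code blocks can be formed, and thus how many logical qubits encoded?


Each code block uses 20 physical qubits for 1 logical qubit(s).
Number of complete blocks = floor(415 / 20) = 20
Logical qubits = 20 * 1
= 20

20


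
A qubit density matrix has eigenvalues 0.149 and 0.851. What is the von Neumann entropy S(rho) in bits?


S = -p*log2(p) - (1-p)*log2(1-p)
p = 0.1490, 1-p = 0.8510
= -0.1490 * log2(0.1490) - 0.8510 * log2(0.8510)
= -(-0.4092) - (-0.1981)
= 0.6073

0.6073


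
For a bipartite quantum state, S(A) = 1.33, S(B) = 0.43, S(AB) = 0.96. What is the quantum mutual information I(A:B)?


I(A:B) = S(A) + S(B) - S(AB)
= 1.33 + 0.43 - 0.96
= 0.8000

0.8000


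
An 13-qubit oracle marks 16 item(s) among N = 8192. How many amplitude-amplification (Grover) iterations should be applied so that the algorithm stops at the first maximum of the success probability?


After j Grover iterations the success probability is P(j) = sin^2((2j+1)*theta), where sin(theta) = sqrt(k/N).
N = 2^13 = 8192, k = 16
sin(theta) = sqrt(k/N) = 0.04419417382
theta = arcsin(sqrt(k/N)) = 0.04420857261 rad
P(j) reaches its first maximum when (2j+1)*theta is as close as possible to pi/2, i.e. j = round(pi/(4*theta) - 1/2).
pi/(4*theta) - 1/2 = 17.2657
(For comparison, the common estimate pi/4 * sqrt(N/k) = 17.7715; the exact maximiser is used here.)
Optimal iterations = 17

17


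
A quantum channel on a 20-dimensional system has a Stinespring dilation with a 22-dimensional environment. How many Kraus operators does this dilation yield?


Tracing out the environment in an orthonormal basis {|i>_E} gives Kraus operators K_i = <i|_E U |0>_E.
Number of Kraus operators = dim(H_env) = d_env
= 22

22


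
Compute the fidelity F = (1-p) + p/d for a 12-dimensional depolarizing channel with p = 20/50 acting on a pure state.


F = (1-p) + p/d
= (1 - 0.4000) + 0.4000/12
= 0.6000 + 0.0333
= 0.6333

0.6333


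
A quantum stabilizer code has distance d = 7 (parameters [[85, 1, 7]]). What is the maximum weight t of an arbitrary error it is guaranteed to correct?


Code parameters: [[85, 1, 7]], distance d = 7.
Number of correctable errors = floor((d-1)/2)
= floor((7 - 1)/2)
= floor(6/2)
= 3

3


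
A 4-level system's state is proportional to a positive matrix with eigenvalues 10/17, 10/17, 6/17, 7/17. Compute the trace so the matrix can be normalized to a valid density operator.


tr(M) = sum of eigenvalues
= 10/17 + 10/17 + 6/17 + 7/17
= 33/17
= 1.9412

1.9412


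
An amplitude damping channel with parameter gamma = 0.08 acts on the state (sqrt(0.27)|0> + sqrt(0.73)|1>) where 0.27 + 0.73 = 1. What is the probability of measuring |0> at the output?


For amplitude damping with parameter gamma on state sqrt(a)|0> + sqrt(b)|1>:
alpha^2 = 0.27, beta^2 = 0.73
P(|0>) = alpha^2 + gamma * beta^2
= 0.27 + 0.08 * 0.73
= 0.27 + 0.0584
= 0.3284

0.3284


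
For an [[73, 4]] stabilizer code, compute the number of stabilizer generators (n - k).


For an [[n,k]] stabilizer code:
Number of stabilizer generators = n - k
= 73 - 4
= 69

69


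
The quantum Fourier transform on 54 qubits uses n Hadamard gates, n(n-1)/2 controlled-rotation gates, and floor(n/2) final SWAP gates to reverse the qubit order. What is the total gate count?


Hadamard gates: 54
Controlled rotations: n*(n-1)/2 = 54*53/2 = 1431
SWAP gates: floor(n/2) = floor(54/2) = 27
Total = 54 + 1431 + 27
= 1512

1512


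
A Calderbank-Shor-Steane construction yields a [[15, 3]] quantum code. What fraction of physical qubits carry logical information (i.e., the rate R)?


Code rate R = k/n
= 3/15
= 0.2000

0.2000


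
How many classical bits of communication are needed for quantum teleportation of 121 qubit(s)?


Quantum teleportation requires 2 classical bits per qubit teleported.
121 qubit(s) -> 2 * 121 = 242 classical bits

242


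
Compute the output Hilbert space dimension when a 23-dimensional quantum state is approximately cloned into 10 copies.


Output space = H^(tensor 10) where dim(H) = 23
dim = 23^10
= 529 (after 2 factors)
= 12167 (after 3 factors)
= 279841 (after 4 factors)
= 6436343 (after 5 factors)
= 148035889 (after 6 factors)
= 3404825447 (after 7 factors)
= 78310985281 (after 8 factors)
= 1801152661463 (after 9 factors)
= 41426511213649 (after 10 factors)
= 41426511213649

41426511213649


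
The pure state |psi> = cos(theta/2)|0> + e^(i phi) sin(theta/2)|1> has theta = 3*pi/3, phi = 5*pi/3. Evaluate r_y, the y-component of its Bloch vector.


theta = 3.1416, phi = 5.2360
r_y = sin(theta)*sin(phi) = 0.0000 * -0.8660
r_y = 0.0000

0.0000


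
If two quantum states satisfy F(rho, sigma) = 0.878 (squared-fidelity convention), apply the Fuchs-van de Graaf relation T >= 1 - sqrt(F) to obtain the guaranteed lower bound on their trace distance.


Fuchs-van de Graaf (squared-fidelity convention): 1 - sqrt(F) <= T <= sqrt(1 - F).
Lower bound: T >= 1 - sqrt(F)
sqrt(F) = sqrt(0.878) = 0.9370
T >= 1 - 0.9370
T >= 0.0630

0.0630


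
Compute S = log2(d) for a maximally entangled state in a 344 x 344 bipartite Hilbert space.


For a maximally entangled state in d x d:
S = log2(d) = log2(344)
= 8.4263

8.4263


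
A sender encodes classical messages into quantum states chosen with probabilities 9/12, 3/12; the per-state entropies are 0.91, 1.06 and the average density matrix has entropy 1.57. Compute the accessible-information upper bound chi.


chi = S(rho) - sum_i p_i * S(rho_i)
Weighted entropy = 9/12 * 0.91 + 3/12 * 1.06
= 0.9475
chi = 1.57 - 0.9475
= 0.6225

0.6225


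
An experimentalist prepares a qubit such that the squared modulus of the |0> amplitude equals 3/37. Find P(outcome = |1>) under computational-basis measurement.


|alpha|^2 = 3/37 = 0.0811
|beta|^2 = 1 - 3/37 = 34/37 = 0.9189
P(|1>) = |beta|^2 = 0.9189

0.9189


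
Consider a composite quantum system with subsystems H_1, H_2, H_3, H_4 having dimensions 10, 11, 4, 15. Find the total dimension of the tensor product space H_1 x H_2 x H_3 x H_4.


dim(H_1 x H_2 x H_3 x H_4) = 10 * 11 * 4 * 15
= 110 * 4 * 15
= 440 * 15
= 6600

6600


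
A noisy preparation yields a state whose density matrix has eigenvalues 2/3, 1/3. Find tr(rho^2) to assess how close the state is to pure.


tr(rho^2) = sum of eigenvalues squared
= (2/3)^2 + (1/3)^2
= (4 + 1) / 9
= 5/9
= 0.5556

0.5556


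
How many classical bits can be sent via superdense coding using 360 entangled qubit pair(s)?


Superdense coding allows 2 classical bits per shared entangled pair.
360 pair(s) -> 2 * 360 = 720 classical bits

720


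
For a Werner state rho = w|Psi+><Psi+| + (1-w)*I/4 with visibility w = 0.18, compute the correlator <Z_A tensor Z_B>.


|Psi+> = (|01> + |10>)/sqrt(2)
For the pure Bell state, <Z_A Z_B> = -1 (Bell-state Pauli correlator).
The maximally-mixed part I/4 has tr(I/4 * P tensor P) = 0 for any traceless Pauli P.
So <Z_A Z_B>_rho = w * (-1) + (1 - w) * 0
= 0.18 * (-1)
= -0.1800

-0.1800


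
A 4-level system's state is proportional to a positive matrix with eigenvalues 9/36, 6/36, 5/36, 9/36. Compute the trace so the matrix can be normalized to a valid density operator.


tr(M) = sum of eigenvalues
= 9/36 + 6/36 + 5/36 + 9/36
= 29/36
= 0.8056

0.8056


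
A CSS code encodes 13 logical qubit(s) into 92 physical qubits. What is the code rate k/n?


Code rate R = k/n
= 13/92
= 0.1413

0.1413


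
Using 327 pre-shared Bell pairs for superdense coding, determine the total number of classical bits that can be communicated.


Superdense coding allows 2 classical bits per shared entangled pair.
327 pair(s) -> 2 * 327 = 654 classical bits

654


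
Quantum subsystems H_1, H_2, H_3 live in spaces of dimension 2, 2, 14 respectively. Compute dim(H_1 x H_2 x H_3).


dim(H_1 x H_2 x H_3) = 2 * 2 * 14
= 4 * 14
= 56

56


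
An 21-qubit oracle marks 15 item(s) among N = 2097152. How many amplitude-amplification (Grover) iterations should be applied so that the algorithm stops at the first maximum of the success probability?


After j Grover iterations the success probability is P(j) = sin^2((2j+1)*theta), where sin(theta) = sqrt(k/N).
N = 2^21 = 2097152, k = 15
sin(theta) = sqrt(k/N) = 0.00267442655
theta = arcsin(sqrt(k/N)) = 0.002674429738 rad
P(j) reaches its first maximum when (2j+1)*theta is as close as possible to pi/2, i.e. j = round(pi/(4*theta) - 1/2).
pi/(4*theta) - 1/2 = 293.1694
(For comparison, the common estimate pi/4 * sqrt(N/k) = 293.6697; the exact maximiser is used here.)
Optimal iterations = 293

293


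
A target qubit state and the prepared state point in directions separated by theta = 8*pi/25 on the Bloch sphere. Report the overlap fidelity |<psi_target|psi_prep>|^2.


For states separated by angle theta on Bloch sphere:
F = cos^2(theta/2)
theta = 8*pi/25 = 1.0053
theta/2 = 0.5027
cos(theta/2) = 0.8763
F = 0.7679

0.7679


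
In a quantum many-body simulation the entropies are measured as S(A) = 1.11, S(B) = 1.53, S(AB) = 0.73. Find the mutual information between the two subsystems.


I(A:B) = S(A) + S(B) - S(AB)
= 1.11 + 1.53 - 0.73
= 1.9100

1.9100


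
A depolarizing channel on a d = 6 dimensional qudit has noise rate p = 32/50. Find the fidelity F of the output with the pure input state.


F = (1-p) + p/d
= (1 - 0.6400) + 0.6400/6
= 0.3600 + 0.1067
= 0.4667

0.4667


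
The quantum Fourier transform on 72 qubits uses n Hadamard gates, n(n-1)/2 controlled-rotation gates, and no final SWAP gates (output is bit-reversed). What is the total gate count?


Hadamard gates: 72
Controlled rotations: n*(n-1)/2 = 72*71/2 = 2556
SWAP gates: 0 (omitted)
Total = 72 + 2556
= 2628

2628
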